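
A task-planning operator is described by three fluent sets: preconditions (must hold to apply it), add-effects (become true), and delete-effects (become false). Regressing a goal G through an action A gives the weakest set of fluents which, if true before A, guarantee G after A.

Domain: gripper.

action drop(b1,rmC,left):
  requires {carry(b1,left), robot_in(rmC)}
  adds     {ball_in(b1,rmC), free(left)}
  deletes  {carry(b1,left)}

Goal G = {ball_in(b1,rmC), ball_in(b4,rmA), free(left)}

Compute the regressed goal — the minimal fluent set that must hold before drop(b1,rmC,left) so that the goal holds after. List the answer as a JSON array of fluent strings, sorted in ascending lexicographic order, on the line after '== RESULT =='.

Compute (G \ add) ∪ pre:
  G ∩ del = {}  (empty — regression defined)
  G \ add = {ball_in(b1,rmC), ball_in(b4,rmA), free(left)} \ {ball_in(b1,rmC), free(left)} = {ball_in(b4,rmA)}
  ∪ pre   = {ball_in(b4,rmA)} ∪ {carry(b1,left), robot_in(rmC)}
          = {ball_in(b4,rmA), carry(b1,left), robot_in(rmC)}

== RESULT ==
["ball_in(b4,rmA)", "carry(b1,left)", "robot_in(rmC)"]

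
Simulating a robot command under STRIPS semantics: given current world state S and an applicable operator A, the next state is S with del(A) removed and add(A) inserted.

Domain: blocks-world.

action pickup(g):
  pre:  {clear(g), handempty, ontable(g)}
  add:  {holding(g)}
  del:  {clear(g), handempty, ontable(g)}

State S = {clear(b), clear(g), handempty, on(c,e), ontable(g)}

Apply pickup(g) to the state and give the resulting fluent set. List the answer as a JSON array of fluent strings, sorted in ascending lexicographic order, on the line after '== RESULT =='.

Progress:
  pre ⊆ S: {clear(g), handempty, ontable(g)} ⊆ S  — applicable
  S \ del = {clear(b), on(c,e)}
  ∪ add   = {clear(b), holding(g), on(c,e)}

== RESULT ==
["clear(b)", "holding(g)", "on(c,e)"]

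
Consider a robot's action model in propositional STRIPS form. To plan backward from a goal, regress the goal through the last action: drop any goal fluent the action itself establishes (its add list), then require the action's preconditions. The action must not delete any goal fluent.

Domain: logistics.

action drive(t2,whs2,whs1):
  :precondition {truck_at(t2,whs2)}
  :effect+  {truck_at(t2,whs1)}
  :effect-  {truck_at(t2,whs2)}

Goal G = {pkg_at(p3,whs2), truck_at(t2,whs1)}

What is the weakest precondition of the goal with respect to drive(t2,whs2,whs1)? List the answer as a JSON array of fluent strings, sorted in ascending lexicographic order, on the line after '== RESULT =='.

Regress:
  G ∩ del = {}  (empty — regression defined)
  G \ add = {pkg_at(p3,whs2), truck_at(t2,whs1)} \ {truck_at(t2,whs1)} = {pkg_at(p3,whs2)}
  ∪ pre   = {pkg_at(p3,whs2)} ∪ {truck_at(t2,whs2)}
          = {pkg_at(p3,whs2), truck_at(t2,whs2)}

== RESULT ==
["pkg_at(p3,whs2)", "truck_at(t2,whs2)"]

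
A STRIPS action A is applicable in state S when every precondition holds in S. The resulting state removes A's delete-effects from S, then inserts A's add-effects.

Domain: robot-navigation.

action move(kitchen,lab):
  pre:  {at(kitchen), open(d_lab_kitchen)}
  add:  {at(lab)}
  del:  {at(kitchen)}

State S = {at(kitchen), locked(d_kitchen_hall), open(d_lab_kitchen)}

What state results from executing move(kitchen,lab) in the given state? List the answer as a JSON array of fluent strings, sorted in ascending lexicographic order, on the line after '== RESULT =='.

Compute (S \ del) ∪ add:
  pre ⊆ S: {at(kitchen), open(d_lab_kitchen)} ⊆ S  — applicable
  S \ del = {locked(d_kitchen_hall), open(d_lab_kitchen)}
  ∪ add   = {at(lab), locked(d_kitchen_hall), open(d_lab_kitchen)}

== RESULT ==
["at(lab)", "locked(d_kitchen_hall)", "open(d_lab_kitchen)"]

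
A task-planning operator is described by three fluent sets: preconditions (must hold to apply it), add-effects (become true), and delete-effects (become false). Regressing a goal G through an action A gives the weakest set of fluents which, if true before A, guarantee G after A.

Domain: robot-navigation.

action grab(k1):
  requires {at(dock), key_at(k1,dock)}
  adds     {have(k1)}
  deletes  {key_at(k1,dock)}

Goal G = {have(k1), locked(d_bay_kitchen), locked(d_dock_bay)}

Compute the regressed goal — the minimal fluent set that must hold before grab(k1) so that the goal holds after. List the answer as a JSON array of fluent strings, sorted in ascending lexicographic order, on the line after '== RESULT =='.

Compute (G \ add) ∪ pre:
  G ∩ del = {}  (empty — regression defined)
  G \ add = {have(k1), locked(d_bay_kitchen), locked(d_dock_bay)} \ {have(k1)} = {locked(d_bay_kitchen), locked(d_dock_bay)}
  ∪ pre   = {locked(d_bay_kitchen), locked(d_dock_bay)} ∪ {at(dock), key_at(k1,dock)}
          = {at(dock), key_at(k1,dock), locked(d_bay_kitchen), locked(d_dock_bay)}

== RESULT ==
["at(dock)", "key_at(k1,dock)", "locked(d_bay_kitchen)", "locked(d_dock_bay)"]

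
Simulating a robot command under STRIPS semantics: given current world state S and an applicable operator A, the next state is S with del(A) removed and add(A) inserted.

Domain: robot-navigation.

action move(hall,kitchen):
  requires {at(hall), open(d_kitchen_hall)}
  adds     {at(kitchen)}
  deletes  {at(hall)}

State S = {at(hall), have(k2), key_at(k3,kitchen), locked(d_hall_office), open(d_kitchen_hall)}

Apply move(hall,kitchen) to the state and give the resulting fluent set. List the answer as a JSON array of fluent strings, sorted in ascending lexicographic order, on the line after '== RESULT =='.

Compute (S \ del) ∪ add:
  pre ⊆ S: {at(hall), open(d_kitchen_hall)} ⊆ S  — applicable
  S \ del = {have(k2), key_at(k3,kitchen), locked(d_hall_office), open(d_kitchen_hall)}
  ∪ add   = {at(kitchen), have(k2), key_at(k3,kitchen), locked(d_hall_office), open(d_kitchen_hall)}

== RESULT ==
["at(kitchen)", "have(k2)", "key_at(k3,kitchen)", "locked(d_hall_office)", "open(d_kitchen_hall)"]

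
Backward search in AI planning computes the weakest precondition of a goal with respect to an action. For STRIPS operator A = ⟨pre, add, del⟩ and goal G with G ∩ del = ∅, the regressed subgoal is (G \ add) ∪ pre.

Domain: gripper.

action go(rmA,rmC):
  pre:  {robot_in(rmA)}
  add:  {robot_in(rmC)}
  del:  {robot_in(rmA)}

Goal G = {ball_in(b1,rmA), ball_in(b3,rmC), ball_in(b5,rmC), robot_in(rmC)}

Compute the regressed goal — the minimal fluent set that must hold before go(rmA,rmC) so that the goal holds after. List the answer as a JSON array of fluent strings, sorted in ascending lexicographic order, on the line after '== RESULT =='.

Compute (G \ add) ∪ pre:
  G ∩ del = {}  (empty — regression defined)
  G \ add = {ball_in(b1,rmA), ball_in(b3,rmC), ball_in(b5,rmC), robot_in(rmC)} \ {robot_in(rmC)} = {ball_in(b1,rmA), ball_in(b3,rmC), ball_in(b5,rmC)}
  ∪ pre   = {ball_in(b1,rmA), ball_in(b3,rmC), ball_in(b5,rmC)} ∪ {robot_in(rmA)}
          = {ball_in(b1,rmA), ball_in(b3,rmC), ball_in(b5,rmC), robot_in(rmA)}

== RESULT ==
["ball_in(b1,rmA)", "ball_in(b3,rmC)", "ball_in(b5,rmC)", "robot_in(rmA)"]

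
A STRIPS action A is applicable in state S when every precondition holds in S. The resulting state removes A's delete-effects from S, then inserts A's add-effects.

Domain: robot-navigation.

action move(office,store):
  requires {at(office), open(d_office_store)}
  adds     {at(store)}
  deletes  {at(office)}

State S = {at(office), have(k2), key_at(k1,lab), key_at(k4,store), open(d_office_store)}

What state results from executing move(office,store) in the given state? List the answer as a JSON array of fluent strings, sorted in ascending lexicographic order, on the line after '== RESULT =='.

Progress:
  pre ⊆ S: {at(office), open(d_office_store)} ⊆ S  — applicable
  S \ del = {have(k2), key_at(k1,lab), key_at(k4,store), open(d_office_store)}
  ∪ add   = {at(store), have(k2), key_at(k1,lab), key_at(k4,store), open(d_office_store)}

== RESULT ==
["at(store)", "have(k2)", "key_at(k1,lab)", "key_at(k4,store)", "open(d_office_store)"]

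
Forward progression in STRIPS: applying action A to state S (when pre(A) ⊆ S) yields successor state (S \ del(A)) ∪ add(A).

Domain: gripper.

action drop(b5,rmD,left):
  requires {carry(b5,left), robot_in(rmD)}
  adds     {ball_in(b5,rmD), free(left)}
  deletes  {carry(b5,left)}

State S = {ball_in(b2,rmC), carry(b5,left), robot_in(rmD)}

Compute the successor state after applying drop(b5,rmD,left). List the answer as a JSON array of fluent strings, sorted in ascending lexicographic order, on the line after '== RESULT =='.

Compute (S \ del) ∪ add:
  pre ⊆ S: {carry(b5,left), robot_in(rmD)} ⊆ S  — applicable
  S \ del = {ball_in(b2,rmC), robot_in(rmD)}
  ∪ add   = {ball_in(b2,rmC), ball_in(b5,rmD), free(left), robot_in(rmD)}

== RESULT ==
["ball_in(b2,rmC)", "ball_in(b5,rmD)", "free(left)", "robot_in(rmD)"]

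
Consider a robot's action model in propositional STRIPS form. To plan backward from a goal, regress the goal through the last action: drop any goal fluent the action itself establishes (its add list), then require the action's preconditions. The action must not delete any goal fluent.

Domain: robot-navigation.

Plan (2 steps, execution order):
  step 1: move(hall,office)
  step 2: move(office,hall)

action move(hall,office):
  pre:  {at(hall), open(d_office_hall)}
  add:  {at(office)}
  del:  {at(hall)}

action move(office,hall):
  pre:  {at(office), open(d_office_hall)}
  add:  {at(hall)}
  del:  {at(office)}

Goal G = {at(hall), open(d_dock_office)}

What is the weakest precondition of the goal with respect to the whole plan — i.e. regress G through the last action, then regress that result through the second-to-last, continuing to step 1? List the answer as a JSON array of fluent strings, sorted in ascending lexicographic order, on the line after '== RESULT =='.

Regress step by step:
  through step 2 (move(office,hall)): drop {at(hall)}, keep {open(d_dock_office)}, require {at(office), open(d_office_hall)}
    → {at(office), open(d_dock_office), open(d_office_hall)}
  through step 1 (move(hall,office)): drop {at(office)}, keep {open(d_dock_office), open(d_office_hall)}, require {at(hall), open(d_office_hall)}
    → {at(hall), open(d_dock_office), open(d_office_hall)}

== RESULT ==
["at(hall)", "open(d_dock_office)", "open(d_office_hall)"]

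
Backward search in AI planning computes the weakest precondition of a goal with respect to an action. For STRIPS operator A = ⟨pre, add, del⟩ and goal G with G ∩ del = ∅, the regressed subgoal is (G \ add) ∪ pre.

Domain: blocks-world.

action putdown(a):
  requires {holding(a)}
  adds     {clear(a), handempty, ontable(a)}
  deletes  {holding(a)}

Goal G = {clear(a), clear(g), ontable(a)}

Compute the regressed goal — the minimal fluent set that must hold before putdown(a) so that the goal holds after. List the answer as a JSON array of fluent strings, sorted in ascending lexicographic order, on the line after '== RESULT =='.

Compute (G \ add) ∪ pre:
  G ∩ del = {}  (empty — regression defined)
  G \ add = {clear(a), clear(g), ontable(a)} \ {clear(a), handempty, ontable(a)} = {clear(g)}
  ∪ pre   = {clear(g)} ∪ {holding(a)}
          = {clear(g), holding(a)}

== RESULT ==
["clear(g)", "holding(a)"]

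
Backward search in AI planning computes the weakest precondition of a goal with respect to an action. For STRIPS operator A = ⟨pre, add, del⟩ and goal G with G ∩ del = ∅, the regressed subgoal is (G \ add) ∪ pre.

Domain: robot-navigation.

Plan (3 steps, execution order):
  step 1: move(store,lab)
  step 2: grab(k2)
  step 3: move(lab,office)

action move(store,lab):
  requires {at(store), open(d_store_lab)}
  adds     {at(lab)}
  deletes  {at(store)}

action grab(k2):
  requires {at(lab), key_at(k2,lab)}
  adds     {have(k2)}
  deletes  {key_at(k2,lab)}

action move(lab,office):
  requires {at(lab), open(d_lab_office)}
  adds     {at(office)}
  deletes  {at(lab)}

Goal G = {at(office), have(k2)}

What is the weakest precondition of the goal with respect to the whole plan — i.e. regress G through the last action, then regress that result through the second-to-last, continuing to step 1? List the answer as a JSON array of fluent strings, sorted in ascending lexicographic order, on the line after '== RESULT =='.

Work backward from the goal:
  through step 3 (move(lab,office)): drop {at(office)}, keep {have(k2)}, require {at(lab), open(d_lab_office)}
    → {at(lab), have(k2), open(d_lab_office)}
  through step 2 (grab(k2)): drop {have(k2)}, keep {at(lab), open(d_lab_office)}, require {at(lab), key_at(k2,lab)}
    → {at(lab), key_at(k2,lab), open(d_lab_office)}
  through step 1 (move(store,lab)): drop {at(lab)}, keep {key_at(k2,lab), open(d_lab_office)}, require {at(store), open(d_store_lab)}
    → {at(store), key_at(k2,lab), open(d_lab_office), open(d_store_lab)}

== RESULT ==
["at(store)", "key_at(k2,lab)", "open(d_lab_office)", "open(d_store_lab)"]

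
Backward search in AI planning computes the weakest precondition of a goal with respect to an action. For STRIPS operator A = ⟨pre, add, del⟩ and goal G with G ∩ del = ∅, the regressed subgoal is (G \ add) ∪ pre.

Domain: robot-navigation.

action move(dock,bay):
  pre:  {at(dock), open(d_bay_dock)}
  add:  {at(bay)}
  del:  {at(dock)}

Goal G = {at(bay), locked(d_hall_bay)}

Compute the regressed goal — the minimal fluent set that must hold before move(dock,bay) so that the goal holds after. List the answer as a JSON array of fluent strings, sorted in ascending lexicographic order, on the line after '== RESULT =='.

Compute (G \ add) ∪ pre:
  G ∩ del = {}  (empty — regression defined)
  G \ add = {at(bay), locked(d_hall_bay)} \ {at(bay)} = {locked(d_hall_bay)}
  ∪ pre   = {locked(d_hall_bay)} ∪ {at(dock), open(d_bay_dock)}
          = {at(dock), locked(d_hall_bay), open(d_bay_dock)}

== RESULT ==
["at(dock)", "locked(d_hall_bay)", "open(d_bay_dock)"]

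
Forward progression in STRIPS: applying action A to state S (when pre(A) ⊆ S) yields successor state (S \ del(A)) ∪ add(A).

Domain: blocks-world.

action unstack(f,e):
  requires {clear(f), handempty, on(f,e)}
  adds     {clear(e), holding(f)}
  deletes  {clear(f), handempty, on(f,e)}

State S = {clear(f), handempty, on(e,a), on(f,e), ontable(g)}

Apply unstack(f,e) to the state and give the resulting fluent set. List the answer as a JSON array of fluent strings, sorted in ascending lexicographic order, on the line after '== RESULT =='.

Progress:
  pre ⊆ S: {clear(f), handempty, on(f,e)} ⊆ S  — applicable
  S \ del = {on(e,a), ontable(g)}
  ∪ add   = {clear(e), holding(f), on(e,a), ontable(g)}

== RESULT ==
["clear(e)", "holding(f)", "on(e,a)", "ontable(g)"]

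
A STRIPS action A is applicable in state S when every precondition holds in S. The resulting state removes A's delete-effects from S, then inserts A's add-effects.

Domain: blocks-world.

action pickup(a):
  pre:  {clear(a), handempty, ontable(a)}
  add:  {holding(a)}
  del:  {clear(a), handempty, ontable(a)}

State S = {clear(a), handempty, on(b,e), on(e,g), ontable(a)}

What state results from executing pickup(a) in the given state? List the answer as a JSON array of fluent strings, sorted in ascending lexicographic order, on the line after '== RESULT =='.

Compute (S \ del) ∪ add:
  pre ⊆ S: {clear(a), handempty, ontable(a)} ⊆ S  — applicable
  S \ del = {on(b,e), on(e,g)}
  ∪ add   = {holding(a), on(b,e), on(e,g)}

== RESULT ==
["holding(a)", "on(b,e)", "on(e,g)"]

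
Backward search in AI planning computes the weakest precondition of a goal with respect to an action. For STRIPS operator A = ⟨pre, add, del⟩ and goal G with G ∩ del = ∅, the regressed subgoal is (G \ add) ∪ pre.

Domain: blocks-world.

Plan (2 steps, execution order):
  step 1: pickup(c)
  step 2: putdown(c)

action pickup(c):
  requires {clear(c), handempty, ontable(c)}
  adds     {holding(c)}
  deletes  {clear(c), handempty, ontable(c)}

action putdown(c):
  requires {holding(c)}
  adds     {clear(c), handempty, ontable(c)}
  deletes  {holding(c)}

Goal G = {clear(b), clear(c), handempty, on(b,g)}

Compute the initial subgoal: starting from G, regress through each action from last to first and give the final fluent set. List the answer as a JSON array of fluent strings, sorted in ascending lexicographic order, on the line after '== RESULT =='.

Work backward from the goal:
  through step 2 (putdown(c)): drop {clear(c), handempty}, keep {clear(b), on(b,g)}, require {holding(c)}
    → {clear(b), holding(c), on(b,g)}
  through step 1 (pickup(c)): drop {holding(c)}, keep {clear(b), on(b,g)}, require {clear(c), handempty, ontable(c)}
    → {clear(b), clear(c), handempty, on(b,g), ontable(c)}

== RESULT ==
["clear(b)", "clear(c)", "handempty", "on(b,g)", "ontable(c)"]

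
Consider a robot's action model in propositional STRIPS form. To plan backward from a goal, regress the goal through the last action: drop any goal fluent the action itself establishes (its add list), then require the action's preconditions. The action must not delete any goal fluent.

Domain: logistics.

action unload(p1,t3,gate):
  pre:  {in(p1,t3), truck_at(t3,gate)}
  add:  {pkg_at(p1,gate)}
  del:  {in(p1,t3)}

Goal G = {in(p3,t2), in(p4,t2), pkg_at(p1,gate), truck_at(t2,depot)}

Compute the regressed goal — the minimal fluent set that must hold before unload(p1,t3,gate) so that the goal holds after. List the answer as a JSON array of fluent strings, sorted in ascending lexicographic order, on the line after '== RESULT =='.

Regress:
  G ∩ del = {}  (empty — regression defined)
  G \ add = {in(p3,t2), in(p4,t2), pkg_at(p1,gate), truck_at(t2,depot)} \ {pkg_at(p1,gate)} = {in(p3,t2), in(p4,t2), truck_at(t2,depot)}
  ∪ pre   = {in(p3,t2), in(p4,t2), truck_at(t2,depot)} ∪ {in(p1,t3), truck_at(t3,gate)}
          = {in(p1,t3), in(p3,t2), in(p4,t2), truck_at(t2,depot), truck_at(t3,gate)}

== RESULT ==
["in(p1,t3)", "in(p3,t2)", "in(p4,t2)", "truck_at(t2,depot)", "truck_at(t3,gate)"]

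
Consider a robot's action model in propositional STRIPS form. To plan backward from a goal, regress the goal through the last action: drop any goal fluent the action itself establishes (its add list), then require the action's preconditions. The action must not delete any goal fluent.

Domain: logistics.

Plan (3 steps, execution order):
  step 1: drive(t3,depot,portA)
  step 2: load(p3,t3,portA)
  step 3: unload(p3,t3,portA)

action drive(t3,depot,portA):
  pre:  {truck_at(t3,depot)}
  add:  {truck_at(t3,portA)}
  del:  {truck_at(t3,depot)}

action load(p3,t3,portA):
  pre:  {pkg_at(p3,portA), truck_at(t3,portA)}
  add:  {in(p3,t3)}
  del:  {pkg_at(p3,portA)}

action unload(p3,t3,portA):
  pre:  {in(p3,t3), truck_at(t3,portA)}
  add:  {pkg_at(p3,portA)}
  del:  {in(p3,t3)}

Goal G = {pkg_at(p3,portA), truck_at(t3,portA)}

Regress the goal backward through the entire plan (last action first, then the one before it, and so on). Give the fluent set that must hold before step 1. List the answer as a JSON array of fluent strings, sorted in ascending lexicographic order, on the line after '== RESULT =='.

Work backward from the goal:
  through step 3 (unload(p3,t3,portA)): drop {pkg_at(p3,portA)}, keep {truck_at(t3,portA)}, require {in(p3,t3), truck_at(t3,portA)}
    → {in(p3,t3), truck_at(t3,portA)}
  through step 2 (load(p3,t3,portA)): drop {in(p3,t3)}, keep {truck_at(t3,portA)}, require {pkg_at(p3,portA), truck_at(t3,portA)}
    → {pkg_at(p3,portA), truck_at(t3,portA)}
  through step 1 (drive(t3,depot,portA)): drop {truck_at(t3,portA)}, keep {pkg_at(p3,portA)}, require {truck_at(t3,depot)}
    → {pkg_at(p3,portA), truck_at(t3,depot)}

== RESULT ==
["pkg_at(p3,portA)", "truck_at(t3,depot)"]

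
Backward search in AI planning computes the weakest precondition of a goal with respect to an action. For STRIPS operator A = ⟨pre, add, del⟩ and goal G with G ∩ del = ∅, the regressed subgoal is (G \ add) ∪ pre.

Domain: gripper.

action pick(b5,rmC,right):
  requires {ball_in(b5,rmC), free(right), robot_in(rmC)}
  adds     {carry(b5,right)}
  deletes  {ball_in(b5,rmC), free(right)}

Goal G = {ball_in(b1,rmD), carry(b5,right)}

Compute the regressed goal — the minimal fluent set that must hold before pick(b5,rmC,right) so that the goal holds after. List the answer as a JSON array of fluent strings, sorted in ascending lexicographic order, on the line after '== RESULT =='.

Regress:
  G ∩ del = {}  (empty — regression defined)
  G \ add = {ball_in(b1,rmD), carry(b5,right)} \ {carry(b5,right)} = {ball_in(b1,rmD)}
  ∪ pre   = {ball_in(b1,rmD)} ∪ {ball_in(b5,rmC), free(right), robot_in(rmC)}
          = {ball_in(b1,rmD), ball_in(b5,rmC), free(right), robot_in(rmC)}

== RESULT ==
["ball_in(b1,rmD)", "ball_in(b5,rmC)", "free(right)", "robot_in(rmC)"]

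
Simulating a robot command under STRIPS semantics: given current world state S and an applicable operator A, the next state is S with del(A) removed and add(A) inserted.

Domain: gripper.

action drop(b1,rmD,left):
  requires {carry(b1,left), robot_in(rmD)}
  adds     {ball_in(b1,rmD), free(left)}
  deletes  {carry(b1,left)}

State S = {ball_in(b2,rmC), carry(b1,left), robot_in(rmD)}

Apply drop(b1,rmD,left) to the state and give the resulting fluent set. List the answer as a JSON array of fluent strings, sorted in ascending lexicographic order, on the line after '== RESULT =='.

Compute (S \ del) ∪ add:
  pre ⊆ S: {carry(b1,left), robot_in(rmD)} ⊆ S  — applicable
  S \ del = {ball_in(b2,rmC), robot_in(rmD)}
  ∪ add   = {ball_in(b1,rmD), ball_in(b2,rmC), free(left), robot_in(rmD)}

== RESULT ==
["ball_in(b1,rmD)", "ball_in(b2,rmC)", "free(left)", "robot_in(rmD)"]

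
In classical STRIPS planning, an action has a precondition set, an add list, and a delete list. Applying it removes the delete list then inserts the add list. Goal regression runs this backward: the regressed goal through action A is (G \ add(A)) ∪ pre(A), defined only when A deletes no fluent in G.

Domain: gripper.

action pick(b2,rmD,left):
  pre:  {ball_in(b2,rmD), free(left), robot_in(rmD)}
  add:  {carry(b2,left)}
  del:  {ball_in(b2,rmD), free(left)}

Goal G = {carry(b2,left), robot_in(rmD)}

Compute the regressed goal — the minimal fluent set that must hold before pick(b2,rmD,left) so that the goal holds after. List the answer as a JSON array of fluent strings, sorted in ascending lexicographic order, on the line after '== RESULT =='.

Compute (G \ add) ∪ pre:
  G ∩ del = {}  (empty — regression defined)
  G \ add = {carry(b2,left), robot_in(rmD)} \ {carry(b2,left)} = {robot_in(rmD)}
  ∪ pre   = {robot_in(rmD)} ∪ {ball_in(b2,rmD), free(left), robot_in(rmD)}
          = {ball_in(b2,rmD), free(left), robot_in(rmD)}

== RESULT ==
["ball_in(b2,rmD)", "free(left)", "robot_in(rmD)"]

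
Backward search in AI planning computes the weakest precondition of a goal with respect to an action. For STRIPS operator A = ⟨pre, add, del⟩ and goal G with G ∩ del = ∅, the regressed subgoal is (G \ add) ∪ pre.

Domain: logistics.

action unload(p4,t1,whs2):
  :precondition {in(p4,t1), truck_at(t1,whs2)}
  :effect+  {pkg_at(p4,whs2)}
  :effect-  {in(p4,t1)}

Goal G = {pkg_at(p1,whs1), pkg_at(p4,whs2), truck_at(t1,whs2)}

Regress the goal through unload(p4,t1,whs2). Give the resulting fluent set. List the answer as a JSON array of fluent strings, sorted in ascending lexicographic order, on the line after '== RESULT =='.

Regress:
  G ∩ del = {}  (empty — regression defined)
  G \ add = {pkg_at(p1,whs1), pkg_at(p4,whs2), truck_at(t1,whs2)} \ {pkg_at(p4,whs2)} = {pkg_at(p1,whs1), truck_at(t1,whs2)}
  ∪ pre   = {pkg_at(p1,whs1), truck_at(t1,whs2)} ∪ {in(p4,t1), truck_at(t1,whs2)}
          = {in(p4,t1), pkg_at(p1,whs1), truck_at(t1,whs2)}

== RESULT ==
["in(p4,t1)", "pkg_at(p1,whs1)", "truck_at(t1,whs2)"]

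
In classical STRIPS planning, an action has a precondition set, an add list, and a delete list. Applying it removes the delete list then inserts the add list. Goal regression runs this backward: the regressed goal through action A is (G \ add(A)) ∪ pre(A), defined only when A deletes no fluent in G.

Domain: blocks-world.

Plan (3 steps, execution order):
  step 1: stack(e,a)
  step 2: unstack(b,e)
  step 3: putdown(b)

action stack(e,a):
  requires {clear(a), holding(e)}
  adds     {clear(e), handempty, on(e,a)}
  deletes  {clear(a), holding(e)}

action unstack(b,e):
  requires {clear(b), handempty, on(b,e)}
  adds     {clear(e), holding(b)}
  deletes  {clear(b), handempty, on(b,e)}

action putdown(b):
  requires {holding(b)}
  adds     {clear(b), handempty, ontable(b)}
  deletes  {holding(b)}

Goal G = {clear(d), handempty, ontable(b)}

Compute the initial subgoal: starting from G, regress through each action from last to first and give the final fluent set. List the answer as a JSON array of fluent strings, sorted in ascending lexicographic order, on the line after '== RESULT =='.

Work backward from the goal:
  through step 3 (putdown(b)): drop {handempty, ontable(b)}, keep {clear(d)}, require {holding(b)}
    → {clear(d), holding(b)}
  through step 2 (unstack(b,e)): drop {holding(b)}, keep {clear(d)}, require {clear(b), handempty, on(b,e)}
    → {clear(b), clear(d), handempty, on(b,e)}
  through step 1 (stack(e,a)): drop {handempty}, keep {clear(b), clear(d), on(b,e)}, require {clear(a), holding(e)}
    → {clear(a), clear(b), clear(d), holding(e), on(b,e)}

== RESULT ==
["clear(a)", "clear(b)", "clear(d)", "holding(e)", "on(b,e)"]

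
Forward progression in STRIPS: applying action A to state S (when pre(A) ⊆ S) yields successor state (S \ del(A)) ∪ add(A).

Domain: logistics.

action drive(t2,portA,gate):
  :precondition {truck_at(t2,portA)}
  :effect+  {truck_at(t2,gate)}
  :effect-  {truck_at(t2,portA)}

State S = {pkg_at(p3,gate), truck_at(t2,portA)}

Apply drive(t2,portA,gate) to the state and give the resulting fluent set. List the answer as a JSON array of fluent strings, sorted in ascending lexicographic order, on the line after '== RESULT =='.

Progress:
  pre ⊆ S: {truck_at(t2,portA)} ⊆ S  — applicable
  S \ del = {pkg_at(p3,gate)}
  ∪ add   = {pkg_at(p3,gate), truck_at(t2,gate)}

== RESULT ==
["pkg_at(p3,gate)", "truck_at(t2,gate)"]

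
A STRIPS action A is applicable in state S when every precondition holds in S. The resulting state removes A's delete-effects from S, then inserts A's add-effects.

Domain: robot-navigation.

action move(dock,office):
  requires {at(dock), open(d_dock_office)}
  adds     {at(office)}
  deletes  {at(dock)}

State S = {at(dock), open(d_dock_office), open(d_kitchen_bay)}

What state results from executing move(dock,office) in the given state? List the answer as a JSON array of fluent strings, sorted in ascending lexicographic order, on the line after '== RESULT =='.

Compute (S \ del) ∪ add:
  pre ⊆ S: {at(dock), open(d_dock_office)} ⊆ S  — applicable
  S \ del = {open(d_dock_office), open(d_kitchen_bay)}
  ∪ add   = {at(office), open(d_dock_office), open(d_kitchen_bay)}

== RESULT ==
["at(office)", "open(d_dock_office)", "open(d_kitchen_bay)"]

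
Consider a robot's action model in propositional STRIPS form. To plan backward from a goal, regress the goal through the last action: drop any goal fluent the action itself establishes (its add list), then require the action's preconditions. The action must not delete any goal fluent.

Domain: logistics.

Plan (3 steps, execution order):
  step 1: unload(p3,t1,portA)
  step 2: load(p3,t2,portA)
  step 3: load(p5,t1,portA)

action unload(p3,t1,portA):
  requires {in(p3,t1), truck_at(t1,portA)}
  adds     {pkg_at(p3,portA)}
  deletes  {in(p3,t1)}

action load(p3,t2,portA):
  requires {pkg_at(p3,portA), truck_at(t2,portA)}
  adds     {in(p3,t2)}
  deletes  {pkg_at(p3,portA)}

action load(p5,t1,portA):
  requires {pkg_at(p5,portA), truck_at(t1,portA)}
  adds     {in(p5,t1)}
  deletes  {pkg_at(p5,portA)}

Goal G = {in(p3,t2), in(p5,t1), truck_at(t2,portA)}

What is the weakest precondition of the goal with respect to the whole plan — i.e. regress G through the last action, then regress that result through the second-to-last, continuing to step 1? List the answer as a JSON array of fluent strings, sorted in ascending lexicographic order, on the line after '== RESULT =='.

Work backward from the goal:
  through step 3 (load(p5,t1,portA)): drop {in(p5,t1)}, keep {in(p3,t2), truck_at(t2,portA)}, require {pkg_at(p5,portA), truck_at(t1,portA)}
    → {in(p3,t2), pkg_at(p5,portA), truck_at(t1,portA), truck_at(t2,portA)}
  through step 2 (load(p3,t2,portA)): drop {in(p3,t2)}, keep {pkg_at(p5,portA), truck_at(t1,portA), truck_at(t2,portA)}, require {pkg_at(p3,portA), truck_at(t2,portA)}
    → {pkg_at(p3,portA), pkg_at(p5,portA), truck_at(t1,portA), truck_at(t2,portA)}
  through step 1 (unload(p3,t1,portA)): drop {pkg_at(p3,portA)}, keep {pkg_at(p5,portA), truck_at(t1,portA), truck_at(t2,portA)}, require {in(p3,t1), truck_at(t1,portA)}
    → {in(p3,t1), pkg_at(p5,portA), truck_at(t1,portA), truck_at(t2,portA)}

== RESULT ==
["in(p3,t1)", "pkg_at(p5,portA)", "truck_at(t1,portA)", "truck_at(t2,portA)"]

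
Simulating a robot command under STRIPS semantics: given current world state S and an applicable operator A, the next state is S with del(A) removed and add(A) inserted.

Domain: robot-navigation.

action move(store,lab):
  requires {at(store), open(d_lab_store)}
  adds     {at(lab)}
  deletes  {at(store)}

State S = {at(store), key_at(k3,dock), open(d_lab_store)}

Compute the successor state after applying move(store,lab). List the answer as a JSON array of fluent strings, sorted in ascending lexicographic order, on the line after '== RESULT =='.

Progress:
  pre ⊆ S: {at(store), open(d_lab_store)} ⊆ S  — applicable
  S \ del = {key_at(k3,dock), open(d_lab_store)}
  ∪ add   = {at(lab), key_at(k3,dock), open(d_lab_store)}

== RESULT ==
["at(lab)", "key_at(k3,dock)", "open(d_lab_store)"]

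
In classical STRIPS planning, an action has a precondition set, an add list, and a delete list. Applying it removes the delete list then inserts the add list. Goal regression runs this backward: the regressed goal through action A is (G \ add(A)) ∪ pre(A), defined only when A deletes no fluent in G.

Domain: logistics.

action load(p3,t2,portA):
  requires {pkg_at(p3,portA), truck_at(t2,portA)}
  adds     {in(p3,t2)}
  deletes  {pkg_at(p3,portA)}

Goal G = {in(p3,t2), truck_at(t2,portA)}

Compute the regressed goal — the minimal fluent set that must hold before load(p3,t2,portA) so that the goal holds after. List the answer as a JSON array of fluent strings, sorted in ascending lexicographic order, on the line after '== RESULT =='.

Compute (G \ add) ∪ pre:
  G ∩ del = {}  (empty — regression defined)
  G \ add = {in(p3,t2), truck_at(t2,portA)} \ {in(p3,t2)} = {truck_at(t2,portA)}
  ∪ pre   = {truck_at(t2,portA)} ∪ {pkg_at(p3,portA), truck_at(t2,portA)}
          = {pkg_at(p3,portA), truck_at(t2,portA)}

== RESULT ==
["pkg_at(p3,portA)", "truck_at(t2,portA)"]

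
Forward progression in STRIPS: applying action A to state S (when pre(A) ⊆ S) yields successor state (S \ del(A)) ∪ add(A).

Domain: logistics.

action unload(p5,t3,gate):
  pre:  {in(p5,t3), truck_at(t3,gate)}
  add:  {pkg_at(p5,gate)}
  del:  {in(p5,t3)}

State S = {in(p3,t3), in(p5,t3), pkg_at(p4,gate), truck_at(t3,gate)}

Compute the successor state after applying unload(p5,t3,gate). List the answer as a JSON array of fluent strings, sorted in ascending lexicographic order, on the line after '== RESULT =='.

Progress:
  pre ⊆ S: {in(p5,t3), truck_at(t3,gate)} ⊆ S  — applicable
  S \ del = {in(p3,t3), pkg_at(p4,gate), truck_at(t3,gate)}
  ∪ add   = {in(p3,t3), pkg_at(p4,gate), pkg_at(p5,gate), truck_at(t3,gate)}

== RESULT ==
["in(p3,t3)", "pkg_at(p4,gate)", "pkg_at(p5,gate)", "truck_at(t3,gate)"]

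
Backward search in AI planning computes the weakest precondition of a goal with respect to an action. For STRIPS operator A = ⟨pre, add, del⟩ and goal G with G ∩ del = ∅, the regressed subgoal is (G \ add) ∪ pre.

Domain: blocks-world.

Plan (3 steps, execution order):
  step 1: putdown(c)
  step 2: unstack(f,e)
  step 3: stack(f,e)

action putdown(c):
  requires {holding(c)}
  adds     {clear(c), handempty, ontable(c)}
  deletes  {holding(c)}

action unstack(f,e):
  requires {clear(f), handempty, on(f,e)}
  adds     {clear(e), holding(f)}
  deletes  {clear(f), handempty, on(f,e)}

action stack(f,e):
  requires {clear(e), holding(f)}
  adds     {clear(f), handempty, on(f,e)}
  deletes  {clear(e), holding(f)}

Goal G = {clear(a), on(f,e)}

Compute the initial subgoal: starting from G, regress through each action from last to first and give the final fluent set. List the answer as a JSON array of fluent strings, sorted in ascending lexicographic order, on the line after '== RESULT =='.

Regress step by step:
  through step 3 (stack(f,e)): drop {on(f,e)}, keep {clear(a)}, require {clear(e), holding(f)}
    → {clear(a), clear(e), holding(f)}
  through step 2 (unstack(f,e)): drop {clear(e), holding(f)}, keep {clear(a)}, require {clear(f), handempty, on(f,e)}
    → {clear(a), clear(f), handempty, on(f,e)}
  through step 1 (putdown(c)): drop {handempty}, keep {clear(a), clear(f), on(f,e)}, require {holding(c)}
    → {clear(a), clear(f), holding(c), on(f,e)}

== RESULT ==
["clear(a)", "clear(f)", "holding(c)", "on(f,e)"]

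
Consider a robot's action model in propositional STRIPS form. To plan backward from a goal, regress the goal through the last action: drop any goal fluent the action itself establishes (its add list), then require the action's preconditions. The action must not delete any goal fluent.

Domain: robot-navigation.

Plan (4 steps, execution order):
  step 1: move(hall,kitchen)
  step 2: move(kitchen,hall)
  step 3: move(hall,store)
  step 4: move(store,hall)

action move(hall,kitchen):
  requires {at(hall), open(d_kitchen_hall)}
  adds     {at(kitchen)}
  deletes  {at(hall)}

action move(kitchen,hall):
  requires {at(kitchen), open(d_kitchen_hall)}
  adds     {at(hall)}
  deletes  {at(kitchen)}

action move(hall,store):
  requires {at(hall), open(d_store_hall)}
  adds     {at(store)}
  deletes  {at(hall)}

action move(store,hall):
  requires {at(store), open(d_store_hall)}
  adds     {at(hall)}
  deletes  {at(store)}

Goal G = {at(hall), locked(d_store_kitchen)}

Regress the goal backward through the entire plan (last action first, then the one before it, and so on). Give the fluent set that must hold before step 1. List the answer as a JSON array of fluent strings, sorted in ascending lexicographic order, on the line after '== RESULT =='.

Regress step by step:
  through step 4 (move(store,hall)): drop {at(hall)}, keep {locked(d_store_kitchen)}, require {at(store), open(d_store_hall)}
    → {at(store), locked(d_store_kitchen), open(d_store_hall)}
  through step 3 (move(hall,store)): drop {at(store)}, keep {locked(d_store_kitchen), open(d_store_hall)}, require {at(hall), open(d_store_hall)}
    → {at(hall), locked(d_store_kitchen), open(d_store_hall)}
  through step 2 (move(kitchen,hall)): drop {at(hall)}, keep {locked(d_store_kitchen), open(d_store_hall)}, require {at(kitchen), open(d_kitchen_hall)}
    → {at(kitchen), locked(d_store_kitchen), open(d_kitchen_hall), open(d_store_hall)}
  through step 1 (move(hall,kitchen)): drop {at(kitchen)}, keep {locked(d_store_kitchen), open(d_kitchen_hall), open(d_store_hall)}, require {at(hall), open(d_kitchen_hall)}
    → {at(hall), locked(d_store_kitchen), open(d_kitchen_hall), open(d_store_hall)}

== RESULT ==
["at(hall)", "locked(d_store_kitchen)", "open(d_kitchen_hall)", "open(d_store_hall)"]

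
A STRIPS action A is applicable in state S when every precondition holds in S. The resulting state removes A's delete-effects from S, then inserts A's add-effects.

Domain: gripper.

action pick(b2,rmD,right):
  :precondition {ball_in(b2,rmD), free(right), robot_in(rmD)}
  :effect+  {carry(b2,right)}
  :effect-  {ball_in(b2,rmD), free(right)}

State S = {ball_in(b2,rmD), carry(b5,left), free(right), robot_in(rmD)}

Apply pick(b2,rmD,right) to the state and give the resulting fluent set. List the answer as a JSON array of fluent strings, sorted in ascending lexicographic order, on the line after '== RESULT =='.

Progress:
  pre ⊆ S: {ball_in(b2,rmD), free(right), robot_in(rmD)} ⊆ S  — applicable
  S \ del = {carry(b5,left), robot_in(rmD)}
  ∪ add   = {carry(b2,right), carry(b5,left), robot_in(rmD)}

== RESULT ==
["carry(b2,right)", "carry(b5,left)", "robot_in(rmD)"]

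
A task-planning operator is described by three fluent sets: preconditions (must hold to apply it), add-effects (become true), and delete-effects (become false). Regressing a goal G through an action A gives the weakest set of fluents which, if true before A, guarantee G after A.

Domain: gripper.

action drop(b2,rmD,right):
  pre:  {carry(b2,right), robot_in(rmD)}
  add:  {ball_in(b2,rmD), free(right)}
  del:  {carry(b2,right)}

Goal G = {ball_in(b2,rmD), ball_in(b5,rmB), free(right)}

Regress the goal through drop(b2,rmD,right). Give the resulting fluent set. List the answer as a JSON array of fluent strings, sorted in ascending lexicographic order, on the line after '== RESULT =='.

Regress:
  G ∩ del = {}  (empty — regression defined)
  G \ add = {ball_in(b2,rmD), ball_in(b5,rmB), free(right)} \ {ball_in(b2,rmD), free(right)} = {ball_in(b5,rmB)}
  ∪ pre   = {ball_in(b5,rmB)} ∪ {carry(b2,right), robot_in(rmD)}
          = {ball_in(b5,rmB), carry(b2,right), robot_in(rmD)}

== RESULT ==
["ball_in(b5,rmB)", "carry(b2,right)", "robot_in(rmD)"]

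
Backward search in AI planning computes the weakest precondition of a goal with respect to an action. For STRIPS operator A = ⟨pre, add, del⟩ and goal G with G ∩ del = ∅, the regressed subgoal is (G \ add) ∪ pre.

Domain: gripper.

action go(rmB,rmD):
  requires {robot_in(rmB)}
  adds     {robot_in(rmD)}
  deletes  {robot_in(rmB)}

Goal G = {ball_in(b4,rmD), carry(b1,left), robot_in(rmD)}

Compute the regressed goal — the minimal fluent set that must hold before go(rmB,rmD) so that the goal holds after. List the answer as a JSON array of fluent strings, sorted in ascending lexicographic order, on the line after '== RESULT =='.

Regress:
  G ∩ del = {}  (empty — regression defined)
  G \ add = {ball_in(b4,rmD), carry(b1,left), robot_in(rmD)} \ {robot_in(rmD)} = {ball_in(b4,rmD), carry(b1,left)}
  ∪ pre   = {ball_in(b4,rmD), carry(b1,left)} ∪ {robot_in(rmB)}
          = {ball_in(b4,rmD), carry(b1,left), robot_in(rmB)}

== RESULT ==
["ball_in(b4,rmD)", "carry(b1,left)", "robot_in(rmB)"]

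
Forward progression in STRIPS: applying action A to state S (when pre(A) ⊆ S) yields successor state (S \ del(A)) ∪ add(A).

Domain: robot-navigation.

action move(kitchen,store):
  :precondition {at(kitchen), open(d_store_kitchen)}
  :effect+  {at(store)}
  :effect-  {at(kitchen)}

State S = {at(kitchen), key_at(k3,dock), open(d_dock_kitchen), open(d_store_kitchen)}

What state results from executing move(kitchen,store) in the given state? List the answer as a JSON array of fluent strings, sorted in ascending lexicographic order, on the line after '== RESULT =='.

Progress:
  pre ⊆ S: {at(kitchen), open(d_store_kitchen)} ⊆ S  — applicable
  S \ del = {key_at(k3,dock), open(d_dock_kitchen), open(d_store_kitchen)}
  ∪ add   = {at(store), key_at(k3,dock), open(d_dock_kitchen), open(d_store_kitchen)}

== RESULT ==
["at(store)", "key_at(k3,dock)", "open(d_dock_kitchen)", "open(d_store_kitchen)"]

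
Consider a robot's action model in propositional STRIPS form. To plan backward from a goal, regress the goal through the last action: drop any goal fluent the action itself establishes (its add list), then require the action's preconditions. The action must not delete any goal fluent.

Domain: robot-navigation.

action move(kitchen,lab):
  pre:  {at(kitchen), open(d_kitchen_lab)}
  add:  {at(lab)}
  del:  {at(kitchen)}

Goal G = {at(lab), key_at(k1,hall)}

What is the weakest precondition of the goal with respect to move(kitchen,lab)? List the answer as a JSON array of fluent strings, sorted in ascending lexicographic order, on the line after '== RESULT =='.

Regress:
  G ∩ del = {}  (empty — regression defined)
  G \ add = {at(lab), key_at(k1,hall)} \ {at(lab)} = {key_at(k1,hall)}
  ∪ pre   = {key_at(k1,hall)} ∪ {at(kitchen), open(d_kitchen_lab)}
          = {at(kitchen), key_at(k1,hall), open(d_kitchen_lab)}

== RESULT ==
["at(kitchen)", "key_at(k1,hall)", "open(d_kitchen_lab)"]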